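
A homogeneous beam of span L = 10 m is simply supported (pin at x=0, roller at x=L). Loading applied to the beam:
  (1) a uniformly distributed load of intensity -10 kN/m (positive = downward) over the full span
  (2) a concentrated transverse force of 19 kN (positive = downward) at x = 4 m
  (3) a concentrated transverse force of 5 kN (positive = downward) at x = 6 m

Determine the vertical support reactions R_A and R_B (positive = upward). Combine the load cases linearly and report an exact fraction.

R_A = -183/5 kN, R_B = -197/5 kN

Load 1 — uniform load w=-10 kN/m over full span:
  R_A = wL/2 = (-10)·10/2 = -50 kN
  R_B = wL/2 = (-10)·10/2 = -50 kN
Load 2 — point force P=19 kN at a=4 m (b=L-a=6):
  R_A = Pb/L = 19·6/10 = 57/5 kN
  R_B = Pa/L = 19·4/10 = 38/5 kN
Load 3 — point force P=5 kN at a=6 m (b=L-a=4):
  R_A = Pb/L = 5·4/10 = 2 kN
  R_B = Pa/L = 5·6/10 = 3 kN
Superposition: R_A = -183/5 kN, R_B = -197/5 kN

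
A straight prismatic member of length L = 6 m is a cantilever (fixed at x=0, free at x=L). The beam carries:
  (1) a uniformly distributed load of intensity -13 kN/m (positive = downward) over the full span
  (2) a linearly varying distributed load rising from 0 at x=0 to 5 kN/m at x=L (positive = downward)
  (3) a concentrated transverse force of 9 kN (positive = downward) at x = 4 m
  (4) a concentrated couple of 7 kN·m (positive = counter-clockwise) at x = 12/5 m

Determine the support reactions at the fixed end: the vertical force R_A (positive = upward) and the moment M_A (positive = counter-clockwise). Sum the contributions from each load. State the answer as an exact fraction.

R_A = -54 kN, M_A = -145 kN·m

Load 1 — uniform load w=-13 kN/m over full span:
  R_A = wL = (-13)·6 = -78 kN
  M_A = wL²/2 = (-13)·6²/2 = -234 kN·m
Load 2 — triangular load w₀=5 kN/m (0→w₀ over full span):
  R_A = w₀L/2 = 5·6/2 = 15 kN
  M_A = w₀L²/3 = 5·6²/3 = 60 kN·m
Load 3 — point force P=9 kN at a=4 m (b=L-a=2):
  R_A = P = 9 kN
  M_A = Pa = 9·4 = 36 kN·m
Load 4 — applied couple M₀=7 kN·m at a=12/5 m (b=L-a=18/5):
  R_A = 0 kN
  M_A = -M₀ = -7 kN·m
Superposition: R_A = -54 kN, M_A = -145 kN·m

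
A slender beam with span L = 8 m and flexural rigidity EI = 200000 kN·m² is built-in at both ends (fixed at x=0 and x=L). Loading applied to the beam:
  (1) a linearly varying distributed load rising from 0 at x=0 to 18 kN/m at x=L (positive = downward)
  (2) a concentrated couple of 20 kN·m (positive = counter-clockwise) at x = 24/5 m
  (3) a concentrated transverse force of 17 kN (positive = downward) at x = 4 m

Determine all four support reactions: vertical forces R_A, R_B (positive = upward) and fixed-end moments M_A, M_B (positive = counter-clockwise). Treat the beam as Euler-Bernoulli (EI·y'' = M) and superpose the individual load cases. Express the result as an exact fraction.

Load 1 — triangular load w₀=18 kN/m (0→w₀ over full span):
  R_A = 3w₀L/20 = 3·18·8/20 = 108/5 kN
  M_A = w₀L²/30 = 18·8²/30 = 192/5 kN·m
  R_B = 7w₀L/20 = 7·18·8/20 = 252/5 kN
  M_B = -w₀L²/20 = -18·8²/20 = -288/5 kN·m
Load 2 — applied couple M₀=20 kN·m at a=24/5 m (b=L-a=16/5):
  R_A = 6M₀ab/L³ = 6·20·(24/5)·(16/5)/8³ = 18/5 kN
  M_A = M₀b(2a-b)/L² = 20·(16/5)·(2·(24/5)-(16/5))/8² = 32/5 kN·m
  R_B = -6M₀ab/L³ = -6·20·(24/5)·(16/5)/8³ = -18/5 kN
  M_B = M₀a(2b-a)/L² = 20·(24/5)·(2·(16/5)-(24/5))/8² = 12/5 kN·m
Load 3 — point force P=17 kN at a=4 m (b=L-a=4):
  R_A = Pb²(3a+b)/L³ = 17·4²·(3·4+4)/8³ = 17/2 kN
  M_A = Pab²/L² = 17·4·4²/8² = 17 kN·m
  R_B = Pa²(a+3b)/L³ = 17·4²·(4+3·4)/8³ = 17/2 kN
  M_B = -Pa²b/L² = -17·4²·4/8² = -17 kN·m
Superposition: R_A = 337/10 kN, M_A = 309/5 kN·m, R_B = 553/10 kN, M_B = -361/5 kN·m

R_A = 337/10 kN, M_A = 309/5 kN·m, R_B = 553/10 kN, M_B = -361/5 kN·m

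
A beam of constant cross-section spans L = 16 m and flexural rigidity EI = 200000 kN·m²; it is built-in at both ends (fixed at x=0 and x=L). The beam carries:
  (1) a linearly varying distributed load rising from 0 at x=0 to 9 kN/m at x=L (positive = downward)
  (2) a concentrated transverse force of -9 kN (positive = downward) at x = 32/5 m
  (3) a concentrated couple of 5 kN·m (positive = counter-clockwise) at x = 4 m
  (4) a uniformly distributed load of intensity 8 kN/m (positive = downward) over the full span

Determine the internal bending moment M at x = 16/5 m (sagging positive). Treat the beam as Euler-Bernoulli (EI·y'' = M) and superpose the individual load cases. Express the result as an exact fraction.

M(16/5) = -403277/30000 kN·m

Load 1 — triangular load w₀=9 kN/m (0→w₀ over full span):
  M_1 = 3w₀Lx/20 - w₀L²/30 - w₀x³/(6L) = 3·9·16·(16/5)/20 - 9·16²/30 - 9·(16/5)³/(6·16) = -1344/125 kN·m
Load 2 — point force P=-9 kN at a=32/5 m (b=L-a=48/5):
  M_2 = Pb²(3a+b)x/L³ - Pab²/L²  [x≤a] = (-9)·(48/5)²·(3·(32/5)+(48/5))·(16/5)/16³ - (-9)·(32/5)·(48/5)²/16² = 1296/625 kN·m
Load 3 — applied couple M₀=5 kN·m at a=4 m (b=L-a=12):
  M_3 = R_Ax - M_A  [x≤a] with R_A=45/128, M_A=-15/16 = (45/128)·(16/5) - (-15/16) = 33/16 kN·m
Load 4 — uniform load w=8 kN/m over full span:
  M_4 = wLx/2 - wL²/12 - wx²/2 = 8·16·(16/5)/2 - 8·16²/12 - 8·(16/5)²/2 = -512/75 kN·m
Superposition: M = Σ M_i = -403277/30000 kN·m ≈ -13.442567 kN·m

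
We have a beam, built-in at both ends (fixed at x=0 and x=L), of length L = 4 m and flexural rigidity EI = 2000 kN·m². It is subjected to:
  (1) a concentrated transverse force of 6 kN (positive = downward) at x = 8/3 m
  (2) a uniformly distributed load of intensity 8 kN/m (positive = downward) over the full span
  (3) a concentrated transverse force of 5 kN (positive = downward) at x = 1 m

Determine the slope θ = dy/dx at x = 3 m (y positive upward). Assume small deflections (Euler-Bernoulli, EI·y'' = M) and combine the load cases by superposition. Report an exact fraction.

θ(3) = 1129/384000 rad

Load 1 — point force P=6 kN at a=8/3 m (b=L-a=4/3):
  θ_1 = Pa²(L-x)(2bL-(3b+a)(L-x))/(2L³EI)  [x>a] = 6·(8/3)²·(4-3)·(2·(4/3)·4-(3·(4/3)+(8/3))·(4-3))/(2·4³·2000) = 1/1500 rad
Load 2 — uniform load w=8 kN/m over full span:
  θ_2 = -wx(L-x)(L-2x)/(12EI) = -8·3·(4-3)·(4-2·3)/(12·2000) = 1/500 rad
Load 3 — point force P=5 kN at a=1 m (b=L-a=3):
  θ_3 = Pa²(L-x)(2bL-(3b+a)(L-x))/(2L³EI)  [x>a] = 5·1²·(4-3)·(2·3·4-(3·3+1)·(4-3))/(2·4³·2000) = 7/25600 rad
Superposition: θ = Σ θ_i = 1129/384000 rad ≈ 0.002940 rad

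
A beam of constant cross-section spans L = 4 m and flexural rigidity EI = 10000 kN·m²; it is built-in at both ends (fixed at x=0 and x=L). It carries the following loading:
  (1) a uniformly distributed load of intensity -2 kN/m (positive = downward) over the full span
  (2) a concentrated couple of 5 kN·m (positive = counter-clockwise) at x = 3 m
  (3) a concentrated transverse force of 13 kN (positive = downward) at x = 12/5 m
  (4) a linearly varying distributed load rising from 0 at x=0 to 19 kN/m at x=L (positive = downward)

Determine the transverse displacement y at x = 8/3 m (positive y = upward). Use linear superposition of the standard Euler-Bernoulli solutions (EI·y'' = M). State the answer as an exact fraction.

y(8/3) = -397457/455625000 m

Load 1 — uniform load w=-2 kN/m over full span:
  y_1 = -wx²(L-x)²/(24EI) = -(-2)·(8/3)²·(4-(8/3))²/(24·10000) = 16/151875 m
Load 2 — applied couple M₀=5 kN·m at a=3 m (b=L-a=1):
  y_2 = (R_Ax³/6 - M_Ax²/2)/EI  [x≤a] with R_A=45/32, M_A=25/16 = ((45/32)·(8/3)³/6 - (25/16)·(8/3)²/2)/10000 = -1/9000 m
Load 3 — point force P=13 kN at a=12/5 m (b=L-a=8/5):
  y_3 = -Pa²(L-x)²(3bL-(3b+a)(L-x))/(6L³EI)  [x>a] = -13·(12/5)²·(4-(8/3))²·(3·(8/5)·4-(3·(8/5)+(12/5))·(4-(8/3)))/(6·4³·10000) = -26/78125 m
Load 4 — triangular load w₀=19 kN/m (0→w₀ over full span):
  y_4 = -w₀x²(L-x)²(x+2L)/(120LEI) = -19·(8/3)²·(4-(8/3))²·((8/3)+2·4)/(120·4·10000) = -1216/2278125 m
Superposition: y = Σ y_i = -397457/455625000 m ≈ -0.000872 m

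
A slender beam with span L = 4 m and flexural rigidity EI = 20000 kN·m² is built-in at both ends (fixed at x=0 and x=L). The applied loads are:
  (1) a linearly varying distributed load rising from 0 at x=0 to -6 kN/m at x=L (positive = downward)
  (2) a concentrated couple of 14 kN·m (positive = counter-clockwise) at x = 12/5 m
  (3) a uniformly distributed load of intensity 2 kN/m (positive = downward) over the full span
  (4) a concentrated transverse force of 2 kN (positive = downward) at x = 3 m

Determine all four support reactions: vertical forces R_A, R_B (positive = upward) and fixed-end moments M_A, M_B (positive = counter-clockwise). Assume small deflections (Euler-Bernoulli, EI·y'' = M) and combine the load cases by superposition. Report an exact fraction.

Load 1 — triangular load w₀=-6 kN/m (0→w₀ over full span):
  R_A = 3w₀L/20 = 3·(-6)·4/20 = -18/5 kN
  M_A = w₀L²/30 = (-6)·4²/30 = -16/5 kN·m
  R_B = 7w₀L/20 = 7·(-6)·4/20 = -42/5 kN
  M_B = -w₀L²/20 = -(-6)·4²/20 = 24/5 kN·m
Load 2 — applied couple M₀=14 kN·m at a=12/5 m (b=L-a=8/5):
  R_A = 6M₀ab/L³ = 6·14·(12/5)·(8/5)/4³ = 126/25 kN
  M_A = M₀b(2a-b)/L² = 14·(8/5)·(2·(12/5)-(8/5))/4² = 112/25 kN·m
  R_B = -6M₀ab/L³ = -6·14·(12/5)·(8/5)/4³ = -126/25 kN
  M_B = M₀a(2b-a)/L² = 14·(12/5)·(2·(8/5)-(12/5))/4² = 42/25 kN·m
Load 3 — uniform load w=2 kN/m over full span:
  R_A = wL/2 = 2·4/2 = 4 kN
  M_A = wL²/12 = 2·4²/12 = 8/3 kN·m
  R_B = wL/2 = 2·4/2 = 4 kN
  M_B = -wL²/12 = -2·4²/12 = -8/3 kN·m
Load 4 — point force P=2 kN at a=3 m (b=L-a=1):
  R_A = Pb²(3a+b)/L³ = 2·1²·(3·3+1)/4³ = 5/16 kN
  M_A = Pab²/L² = 2·3·1²/4² = 3/8 kN·m
  R_B = Pa²(a+3b)/L³ = 2·3²·(3+3·1)/4³ = 27/16 kN
  M_B = -Pa²b/L² = -2·3²·1/4² = -9/8 kN·m
Superposition: R_A = 2301/400 kN, M_A = 2593/600 kN·m, R_B = -3101/400 kN, M_B = 1613/600 kN·m

R_A = 2301/400 kN, M_A = 2593/600 kN·m, R_B = -3101/400 kN, M_B = 1613/600 kN·m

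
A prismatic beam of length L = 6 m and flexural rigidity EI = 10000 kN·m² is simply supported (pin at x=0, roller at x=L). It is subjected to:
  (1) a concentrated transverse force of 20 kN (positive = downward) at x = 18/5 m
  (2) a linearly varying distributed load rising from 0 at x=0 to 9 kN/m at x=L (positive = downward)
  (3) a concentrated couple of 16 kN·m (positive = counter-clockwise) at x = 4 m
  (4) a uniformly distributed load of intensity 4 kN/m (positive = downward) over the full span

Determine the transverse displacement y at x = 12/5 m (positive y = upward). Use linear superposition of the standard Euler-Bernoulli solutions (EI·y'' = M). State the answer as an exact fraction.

Load 1 — point force P=20 kN at a=18/5 m (b=L-a=12/5):
  y_1 = -Pbx(L²-b²-x²)/(6LEI)  [x≤a] = -20·(12/5)·(12/5)·(6²-(12/5)²-(12/5)²)/(6·6·10000) = -612/78125 m
Load 2 — triangular load w₀=9 kN/m (0→w₀ over full span):
  y_2 = -w₀x(7L⁴-10L²x²+3x⁴)/(360LEI) = -9·(12/5)·(7·6⁴-10·6²·(12/5)²+3·(12/5)⁴)/(360·6·10000) = -277263/39062500 m
Load 3 — applied couple M₀=16 kN·m at a=4 m (b=L-a=2):
  y_3 = (M₀x³/(6L)+C₁x)/EI  [x≤a] with C₁=M₀(3b²-L²)/(6L)=-32/3 = (16·(12/5)³/(6·6)+(-32/3)·(12/5))/10000 = -152/78125 m
Load 4 — uniform load w=4 kN/m over full span:
  y_4 = -wx(L³-2Lx²+x³)/(24EI) = -4·(12/5)·(6³-2·6·(12/5)²+(12/5)³)/(24·10000) = -2511/390625 m
Superposition: y = Σ y_i = -910363/39062500 m ≈ -0.023305 m

y(12/5) = -910363/39062500 m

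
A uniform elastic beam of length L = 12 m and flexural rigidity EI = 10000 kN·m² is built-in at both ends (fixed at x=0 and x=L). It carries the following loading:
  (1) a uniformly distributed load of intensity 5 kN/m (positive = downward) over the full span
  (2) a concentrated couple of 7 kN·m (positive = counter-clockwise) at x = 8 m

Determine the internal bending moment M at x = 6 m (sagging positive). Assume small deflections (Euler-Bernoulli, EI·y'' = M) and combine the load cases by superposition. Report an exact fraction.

M(6) = 97/3 kN·m

Load 1 — uniform load w=5 kN/m over full span:
  M_1 = wLx/2 - wL²/12 - wx²/2 = 5·12·6/2 - 5·12²/12 - 5·6²/2 = 30 kN·m
Load 2 — applied couple M₀=7 kN·m at a=8 m (b=L-a=4):
  M_2 = R_Ax - M_A  [x≤a] with R_A=7/9, M_A=7/3 = (7/9)·6 - (7/3) = 7/3 kN·m
Superposition: M = Σ M_i = 97/3 kN·m ≈ 32.333333 kN·m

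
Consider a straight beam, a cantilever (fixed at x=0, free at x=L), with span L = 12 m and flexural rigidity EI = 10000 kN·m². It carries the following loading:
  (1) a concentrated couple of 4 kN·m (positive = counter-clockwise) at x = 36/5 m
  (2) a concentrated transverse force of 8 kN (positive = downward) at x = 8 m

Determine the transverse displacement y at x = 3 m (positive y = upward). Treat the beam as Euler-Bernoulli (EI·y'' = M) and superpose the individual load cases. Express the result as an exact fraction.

y(3) = -117/5000 m

Load 1 — applied couple M₀=4 kN·m at a=36/5 m (b=L-a=24/5):
  y_1 = M₀x²/(2EI)  [x≤a] = 4·3²/(2·10000) = 9/5000 m
Load 2 — point force P=8 kN at a=8 m (b=L-a=4):
  y_2 = -Px²(3a-x)/(6EI)  [x≤a] = -8·3²·(3·8-3)/(6·10000) = -63/2500 m
Superposition: y = Σ y_i = -117/5000 m ≈ -0.023400 m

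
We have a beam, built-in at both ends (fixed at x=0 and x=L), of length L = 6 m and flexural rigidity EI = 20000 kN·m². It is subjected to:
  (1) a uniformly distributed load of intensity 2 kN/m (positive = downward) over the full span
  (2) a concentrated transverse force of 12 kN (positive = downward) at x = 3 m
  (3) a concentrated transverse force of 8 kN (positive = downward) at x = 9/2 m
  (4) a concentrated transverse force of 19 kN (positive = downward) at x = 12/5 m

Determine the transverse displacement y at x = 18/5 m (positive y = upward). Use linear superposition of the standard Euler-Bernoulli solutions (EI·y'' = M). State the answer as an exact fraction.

Load 1 — uniform load w=2 kN/m over full span:
  y_1 = -wx²(L-x)²/(24EI) = -2·(18/5)²·(6-(18/5))²/(24·20000) = -243/781250 m
Load 2 — point force P=12 kN at a=3 m (b=L-a=3):
  y_2 = -Pa²(L-x)²(3bL-(3b+a)(L-x))/(6L³EI)  [x>a] = -12·3²·(6-(18/5))²·(3·3·6-(3·3+3)·(6-(18/5)))/(6·6³·20000) = -189/312500 m
Load 3 — point force P=8 kN at a=9/2 m (b=L-a=3/2):
  y_3 = -Pb²x²(3aL-(3a+b)x)/(6L³EI)  [x≤a] = -8·(3/2)²·(18/5)²·(3·(9/2)·6-(3·(9/2)+(3/2))·(18/5))/(6·6³·20000) = -243/1000000 m
Load 4 — point force P=19 kN at a=12/5 m (b=L-a=18/5):
  y_4 = -Pa²(L-x)²(3bL-(3b+a)(L-x))/(6L³EI)  [x>a] = -19·(12/5)²·(6-(18/5))²·(3·(18/5)·6-(3·(18/5)+(12/5))·(6-(18/5)))/(6·6³·20000) = -7866/9765625 m
Superposition: y = Σ y_i = -1227699/625000000 m ≈ -0.001964 m

y(18/5) = -1227699/625000000 m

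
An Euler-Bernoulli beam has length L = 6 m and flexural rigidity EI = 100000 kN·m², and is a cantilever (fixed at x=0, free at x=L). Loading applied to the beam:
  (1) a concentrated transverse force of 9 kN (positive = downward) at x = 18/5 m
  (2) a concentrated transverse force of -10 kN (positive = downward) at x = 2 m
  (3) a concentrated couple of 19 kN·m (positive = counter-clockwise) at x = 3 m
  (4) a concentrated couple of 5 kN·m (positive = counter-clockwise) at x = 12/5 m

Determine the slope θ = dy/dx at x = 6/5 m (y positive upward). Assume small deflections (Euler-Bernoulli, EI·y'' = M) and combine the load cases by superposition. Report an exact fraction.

Load 1 — point force P=9 kN at a=18/5 m (b=L-a=12/5):
  θ_1 = -Px(2a-x)/(2EI)  [x≤a] = -9·(6/5)·(2·(18/5)-(6/5))/(2·100000) = -81/250000 rad
Load 2 — point force P=-10 kN at a=2 m (b=L-a=4):
  θ_2 = -Px(2a-x)/(2EI)  [x≤a] = -(-10)·(6/5)·(2·2-(6/5))/(2·100000) = 21/125000 rad
Load 3 — applied couple M₀=19 kN·m at a=3 m (b=L-a=3):
  θ_3 = M₀x/EI  [x≤a] = 19·(6/5)/100000 = 57/250000 rad
Load 4 — applied couple M₀=5 kN·m at a=12/5 m (b=L-a=18/5):
  θ_4 = M₀x/EI  [x≤a] = 5·(6/5)/100000 = 3/50000 rad
Superposition: θ = Σ θ_i = 33/250000 rad ≈ 0.000132 rad

θ(6/5) = 33/250000 rad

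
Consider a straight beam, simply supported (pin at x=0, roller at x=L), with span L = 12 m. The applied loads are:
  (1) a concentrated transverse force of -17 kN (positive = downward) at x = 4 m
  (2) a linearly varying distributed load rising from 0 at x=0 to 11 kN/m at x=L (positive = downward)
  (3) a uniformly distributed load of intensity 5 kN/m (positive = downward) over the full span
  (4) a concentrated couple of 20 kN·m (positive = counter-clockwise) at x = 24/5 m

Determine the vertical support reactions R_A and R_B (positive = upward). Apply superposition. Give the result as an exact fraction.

R_A = 127/3 kN, R_B = 200/3 kN

Load 1 — point force P=-17 kN at a=4 m (b=L-a=8):
  R_A = Pb/L = (-17)·8/12 = -34/3 kN
  R_B = Pa/L = (-17)·4/12 = -17/3 kN
Load 2 — triangular load w₀=11 kN/m (0→w₀ over full span):
  R_A = w₀L/6 = 11·12/6 = 22 kN
  R_B = w₀L/3 = 11·12/3 = 44 kN
Load 3 — uniform load w=5 kN/m over full span:
  R_A = wL/2 = 5·12/2 = 30 kN
  R_B = wL/2 = 5·12/2 = 30 kN
Load 4 — applied couple M₀=20 kN·m at a=24/5 m (b=L-a=36/5):
  R_A = M₀/L = 20/12 = 5/3 kN
  R_B = -M₀/L = -20/12 = -5/3 kN
Superposition: R_A = 127/3 kN, R_B = 200/3 kN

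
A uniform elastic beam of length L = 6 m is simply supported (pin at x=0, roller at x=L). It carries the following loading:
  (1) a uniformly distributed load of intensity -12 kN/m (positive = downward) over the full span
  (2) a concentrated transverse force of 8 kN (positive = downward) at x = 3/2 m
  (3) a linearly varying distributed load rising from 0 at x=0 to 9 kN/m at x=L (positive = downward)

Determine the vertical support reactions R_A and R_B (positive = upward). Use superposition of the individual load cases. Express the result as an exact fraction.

Load 1 — uniform load w=-12 kN/m over full span:
  R_A = wL/2 = (-12)·6/2 = -36 kN
  R_B = wL/2 = (-12)·6/2 = -36 kN
Load 2 — point force P=8 kN at a=3/2 m (b=L-a=9/2):
  R_A = Pb/L = 8·(9/2)/6 = 6 kN
  R_B = Pa/L = 8·(3/2)/6 = 2 kN
Load 3 — triangular load w₀=9 kN/m (0→w₀ over full span):
  R_A = w₀L/6 = 9·6/6 = 9 kN
  R_B = w₀L/3 = 9·6/3 = 18 kN
Superposition: R_A = -21 kN, R_B = -16 kN

R_A = -21 kN, R_B = -16 kN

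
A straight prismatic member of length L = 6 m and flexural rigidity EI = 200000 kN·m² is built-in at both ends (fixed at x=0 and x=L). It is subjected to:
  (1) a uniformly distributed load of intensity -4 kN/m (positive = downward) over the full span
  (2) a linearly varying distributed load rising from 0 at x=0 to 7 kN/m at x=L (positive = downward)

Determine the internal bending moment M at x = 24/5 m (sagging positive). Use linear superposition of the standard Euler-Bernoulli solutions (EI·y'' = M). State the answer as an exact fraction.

Load 1 — uniform load w=-4 kN/m over full span:
  M_1 = wLx/2 - wL²/12 - wx²/2 = (-4)·6·(24/5)/2 - (-4)·6²/12 - (-4)·(24/5)²/2 = 12/25 kN·m
Load 2 — triangular load w₀=7 kN/m (0→w₀ over full span):
  M_2 = 3w₀Lx/20 - w₀L²/30 - w₀x³/(6L) = 3·7·6·(24/5)/20 - 7·6²/30 - 7·(24/5)³/(6·6) = 42/125 kN·m
Superposition: M = Σ M_i = 102/125 kN·m ≈ 0.816000 kN·m

M(24/5) = 102/125 kN·m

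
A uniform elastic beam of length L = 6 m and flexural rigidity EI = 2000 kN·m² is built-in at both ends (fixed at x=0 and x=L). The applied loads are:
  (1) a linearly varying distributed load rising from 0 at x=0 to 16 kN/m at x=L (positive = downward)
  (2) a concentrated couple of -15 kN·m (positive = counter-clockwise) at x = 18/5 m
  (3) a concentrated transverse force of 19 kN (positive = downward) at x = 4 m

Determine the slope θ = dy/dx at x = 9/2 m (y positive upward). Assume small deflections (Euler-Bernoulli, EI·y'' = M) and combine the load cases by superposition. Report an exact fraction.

Load 1 — triangular load w₀=16 kN/m (0→w₀ over full span):
  θ_1 = -w₀(2x(L-x)(L-2x)(x+2L)+x²(L-x)²)/(120LEI) = -16·(2·(9/2)·(6-(9/2))·(6-2·(9/2))·((9/2)+2·6)+(9/2)²·(6-(9/2))²)/(120·6·2000) = 1107/160000 rad
Load 2 — applied couple M₀=-15 kN·m at a=18/5 m (b=L-a=12/5):
  θ_2 = (R_Ax²/2 - M_Ax - M₀(x-a))/EI  [x>a] with R_A=-18/5, M_A=-24/5 = ((-18/5)·(9/2)²/2 - (-24/5)·(9/2) - (-15)·((9/2)-(18/5)))/2000 = -27/40000 rad
Load 3 — point force P=19 kN at a=4 m (b=L-a=2):
  θ_3 = Pa²(L-x)(2bL-(3b+a)(L-x))/(2L³EI)  [x>a] = 19·4²·(6-(9/2))·(2·2·6-(3·2+4)·(6-(9/2)))/(2·6³·2000) = 19/4000 rad
Superposition: θ = Σ θ_i = 1759/160000 rad ≈ 0.010994 rad

θ(9/2) = 1759/160000 rad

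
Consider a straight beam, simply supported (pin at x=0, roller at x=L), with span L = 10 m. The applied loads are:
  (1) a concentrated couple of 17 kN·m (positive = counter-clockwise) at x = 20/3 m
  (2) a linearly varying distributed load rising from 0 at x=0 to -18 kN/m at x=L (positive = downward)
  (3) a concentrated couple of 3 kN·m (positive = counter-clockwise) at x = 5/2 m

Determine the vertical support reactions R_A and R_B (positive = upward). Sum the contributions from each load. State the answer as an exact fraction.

Load 1 — applied couple M₀=17 kN·m at a=20/3 m (b=L-a=10/3):
  R_A = M₀/L = 17/10 kN
  R_B = -M₀/L = -17/10 kN
Load 2 — triangular load w₀=-18 kN/m (0→w₀ over full span):
  R_A = w₀L/6 = (-18)·10/6 = -30 kN
  R_B = w₀L/3 = (-18)·10/3 = -60 kN
Load 3 — applied couple M₀=3 kN·m at a=5/2 m (b=L-a=15/2):
  R_A = M₀/L = 3/10 kN
  R_B = -M₀/L = -3/10 kN
Superposition: R_A = -28 kN, R_B = -62 kN

R_A = -28 kN, R_B = -62 kN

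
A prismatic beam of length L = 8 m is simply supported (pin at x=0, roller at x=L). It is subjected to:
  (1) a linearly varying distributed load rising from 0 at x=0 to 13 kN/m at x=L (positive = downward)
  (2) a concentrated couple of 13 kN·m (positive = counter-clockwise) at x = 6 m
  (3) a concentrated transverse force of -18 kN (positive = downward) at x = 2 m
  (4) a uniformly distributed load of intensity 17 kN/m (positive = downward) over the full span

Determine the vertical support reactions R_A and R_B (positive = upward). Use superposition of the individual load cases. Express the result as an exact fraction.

Load 1 — triangular load w₀=13 kN/m (0→w₀ over full span):
  R_A = w₀L/6 = 13·8/6 = 52/3 kN
  R_B = w₀L/3 = 13·8/3 = 104/3 kN
Load 2 — applied couple M₀=13 kN·m at a=6 m (b=L-a=2):
  R_A = M₀/L = 13/8 kN
  R_B = -M₀/L = -13/8 kN
Load 3 — point force P=-18 kN at a=2 m (b=L-a=6):
  R_A = Pb/L = (-18)·6/8 = -27/2 kN
  R_B = Pa/L = (-18)·2/8 = -9/2 kN
Load 4 — uniform load w=17 kN/m over full span:
  R_A = wL/2 = 17·8/2 = 68 kN
  R_B = wL/2 = 17·8/2 = 68 kN
Superposition: R_A = 1763/24 kN, R_B = 2317/24 kN

R_A = 1763/24 kN, R_B = 2317/24 kN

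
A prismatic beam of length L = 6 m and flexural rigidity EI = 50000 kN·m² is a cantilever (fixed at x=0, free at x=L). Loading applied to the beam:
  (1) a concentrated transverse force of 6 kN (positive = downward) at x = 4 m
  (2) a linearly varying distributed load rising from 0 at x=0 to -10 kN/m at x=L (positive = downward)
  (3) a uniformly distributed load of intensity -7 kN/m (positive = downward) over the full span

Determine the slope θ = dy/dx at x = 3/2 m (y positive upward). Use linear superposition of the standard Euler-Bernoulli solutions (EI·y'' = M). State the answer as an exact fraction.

Load 1 — point force P=6 kN at a=4 m (b=L-a=2):
  θ_1 = -Px(2a-x)/(2EI)  [x≤a] = -6·(3/2)·(2·4-(3/2))/(2·50000) = -117/200000 rad
Load 2 — triangular load w₀=-10 kN/m (0→w₀ over full span):
  θ_2 = (w₀Lx²/4-w₀L²x/3-w₀x⁴/(24L))/EI = ((-10)·6·(3/2)²/4-(-10)·6²·(3/2)/3-(-10)·(3/2)⁴/(24·6))/50000 = 3753/1280000 rad
Load 3 — uniform load w=-7 kN/m over full span:
  θ_3 = -wx(x²-3Lx+3L²)/(6EI) = -(-7)·(3/2)·((3/2)²-3·6·(3/2)+3·6²)/(6·50000) = 2331/800000 rad
Superposition: θ = Σ θ_i = 33669/6400000 rad ≈ 0.005261 rad

θ(3/2) = 33669/6400000 rad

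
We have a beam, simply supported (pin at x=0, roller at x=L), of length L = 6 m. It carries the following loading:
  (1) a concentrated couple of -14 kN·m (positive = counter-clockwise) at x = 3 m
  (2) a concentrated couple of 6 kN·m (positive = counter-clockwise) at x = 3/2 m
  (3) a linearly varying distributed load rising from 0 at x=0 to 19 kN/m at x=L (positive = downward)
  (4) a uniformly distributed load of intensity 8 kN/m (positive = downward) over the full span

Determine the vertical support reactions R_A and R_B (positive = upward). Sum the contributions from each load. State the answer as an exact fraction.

R_A = 125/3 kN, R_B = 190/3 kN

Load 1 — applied couple M₀=-14 kN·m at a=3 m (b=L-a=3):
  R_A = M₀/L = (-14)/6 = -7/3 kN
  R_B = -M₀/L = -(-14)/6 = 7/3 kN
Load 2 — applied couple M₀=6 kN·m at a=3/2 m (b=L-a=9/2):
  R_A = M₀/L = 6/6 = 1 kN
  R_B = -M₀/L = -6/6 = -1 kN
Load 3 — triangular load w₀=19 kN/m (0→w₀ over full span):
  R_A = w₀L/6 = 19·6/6 = 19 kN
  R_B = w₀L/3 = 19·6/3 = 38 kN
Load 4 — uniform load w=8 kN/m over full span:
  R_A = wL/2 = 8·6/2 = 24 kN
  R_B = wL/2 = 8·6/2 = 24 kN
Superposition: R_A = 125/3 kN, R_B = 190/3 kN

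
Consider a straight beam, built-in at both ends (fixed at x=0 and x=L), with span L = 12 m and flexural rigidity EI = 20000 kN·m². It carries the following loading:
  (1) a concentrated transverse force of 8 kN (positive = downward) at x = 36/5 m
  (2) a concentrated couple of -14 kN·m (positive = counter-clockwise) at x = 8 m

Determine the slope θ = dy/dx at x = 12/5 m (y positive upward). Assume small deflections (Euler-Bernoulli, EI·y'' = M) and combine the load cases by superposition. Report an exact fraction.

θ(12/5) = -2847/7812500 rad

Load 1 — point force P=8 kN at a=36/5 m (b=L-a=24/5):
  θ_1 = -Pb²x(2aL-(3a+b)x)/(2L³EI)  [x≤a] = -8·(24/5)²·(12/5)·(2·(36/5)·12-(3·(36/5)+(24/5))·(12/5))/(2·12³·20000) = -1368/1953125 rad
Load 2 — applied couple M₀=-14 kN·m at a=8 m (b=L-a=4):
  θ_2 = (R_Ax²/2 - M_Ax)/EI  [x≤a] with R_A=-14/9, M_A=-14/3 = ((-14/9)·(12/5)²/2 - (-14/3)·(12/5))/20000 = 21/62500 rad
Superposition: θ = Σ θ_i = -2847/7812500 rad ≈ -0.000364 rad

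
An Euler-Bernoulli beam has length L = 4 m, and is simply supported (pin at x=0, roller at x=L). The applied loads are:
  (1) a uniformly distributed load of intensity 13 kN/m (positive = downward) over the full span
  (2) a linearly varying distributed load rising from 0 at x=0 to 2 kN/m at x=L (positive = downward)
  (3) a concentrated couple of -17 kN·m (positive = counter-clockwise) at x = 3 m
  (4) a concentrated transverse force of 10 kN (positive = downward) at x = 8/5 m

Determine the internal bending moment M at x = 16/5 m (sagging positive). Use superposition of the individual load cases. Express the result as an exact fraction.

M(16/5) = 3097/125 kN·m

Load 1 — uniform load w=13 kN/m over full span:
  M_1 = wx(L-x)/2 = 13·(16/5)·(4-(16/5))/2 = 416/25 kN·m
Load 2 — triangular load w₀=2 kN/m (0→w₀ over full span):
  M_2 = w₀Lx/6 - w₀x³/(6L) = 2·4·(16/5)/6 - 2·(16/5)³/(6·4) = 192/125 kN·m
Load 3 — applied couple M₀=-17 kN·m at a=3 m (b=L-a=1):
  M_3 = M₀x/L - M₀  [x>a] = (-17)·(16/5)/4 - (-17) = 17/5 kN·m
Load 4 — point force P=10 kN at a=8/5 m (b=L-a=12/5):
  M_4 = Pa(L-x)/L  [x>a] = 10·(8/5)·(4-(16/5))/4 = 16/5 kN·m
Superposition: M = Σ M_i = 3097/125 kN·m ≈ 24.776000 kN·m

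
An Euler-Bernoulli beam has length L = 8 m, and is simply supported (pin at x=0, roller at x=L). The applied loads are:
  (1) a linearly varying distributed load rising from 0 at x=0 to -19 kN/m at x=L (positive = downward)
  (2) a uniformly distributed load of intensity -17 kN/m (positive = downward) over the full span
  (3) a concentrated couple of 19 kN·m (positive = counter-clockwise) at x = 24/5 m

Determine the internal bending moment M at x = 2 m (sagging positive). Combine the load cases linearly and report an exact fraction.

M(2) = -579/4 kN·m

Load 1 — triangular load w₀=-19 kN/m (0→w₀ over full span):
  M_1 = w₀Lx/6 - w₀x³/(6L) = (-19)·8·2/6 - (-19)·2³/(6·8) = -95/2 kN·m
Load 2 — uniform load w=-17 kN/m over full span:
  M_2 = wx(L-x)/2 = (-17)·2·(8-2)/2 = -102 kN·m
Load 3 — applied couple M₀=19 kN·m at a=24/5 m (b=L-a=16/5):
  M_3 = M₀x/L  [x≤a] = 19·2/8 = 19/4 kN·m
Superposition: M = Σ M_i = -579/4 kN·m ≈ -144.750000 kN·m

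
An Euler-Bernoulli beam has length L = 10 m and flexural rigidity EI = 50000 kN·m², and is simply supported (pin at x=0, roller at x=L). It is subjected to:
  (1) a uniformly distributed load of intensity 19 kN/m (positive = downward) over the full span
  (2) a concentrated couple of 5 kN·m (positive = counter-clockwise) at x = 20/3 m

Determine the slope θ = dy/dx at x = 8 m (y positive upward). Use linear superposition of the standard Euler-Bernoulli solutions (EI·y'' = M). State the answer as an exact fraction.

Load 1 — uniform load w=19 kN/m over full span:
  θ_1 = -w(L³-6Lx²+4x³)/(24EI) = -19·(10³-6·10·8²+4·8³)/(24·50000) = 627/50000 rad
Load 2 — applied couple M₀=5 kN·m at a=20/3 m (b=L-a=10/3):
  θ_2 = (M₀x²/(2L)-M₀(x-a)+C₁)/EI  [x>a] with C₁=M₀(3b²-L²)/(6L)=-50/9 = (5·8²/(2·10)-5·(8-(20/3))+(-50/9))/50000 = 17/225000 rad
Superposition: θ = Σ θ_i = 5677/450000 rad ≈ 0.012616 rad

θ(8) = 5677/450000 rad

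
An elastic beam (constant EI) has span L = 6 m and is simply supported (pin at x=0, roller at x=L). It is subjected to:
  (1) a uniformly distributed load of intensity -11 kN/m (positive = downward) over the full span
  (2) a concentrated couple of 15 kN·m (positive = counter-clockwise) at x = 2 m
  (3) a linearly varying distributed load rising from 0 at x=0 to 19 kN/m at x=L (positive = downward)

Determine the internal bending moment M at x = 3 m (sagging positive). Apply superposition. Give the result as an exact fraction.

Load 1 — uniform load w=-11 kN/m over full span:
  M_1 = wx(L-x)/2 = (-11)·3·(6-3)/2 = -99/2 kN·m
Load 2 — applied couple M₀=15 kN·m at a=2 m (b=L-a=4):
  M_2 = M₀x/L - M₀  [x>a] = 15·3/6 - 15 = -15/2 kN·m
Load 3 — triangular load w₀=19 kN/m (0→w₀ over full span):
  M_3 = w₀Lx/6 - w₀x³/(6L) = 19·6·3/6 - 19·3³/(6·6) = 171/4 kN·m
Superposition: M = Σ M_i = -57/4 kN·m ≈ -14.250000 kN·m

M(3) = -57/4 kN·m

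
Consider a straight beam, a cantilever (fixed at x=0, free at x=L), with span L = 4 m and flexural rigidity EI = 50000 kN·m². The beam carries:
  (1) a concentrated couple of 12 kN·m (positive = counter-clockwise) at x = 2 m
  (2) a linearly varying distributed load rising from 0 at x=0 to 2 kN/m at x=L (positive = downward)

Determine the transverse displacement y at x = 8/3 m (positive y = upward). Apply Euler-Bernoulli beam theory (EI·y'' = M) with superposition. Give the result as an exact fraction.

Load 1 — applied couple M₀=12 kN·m at a=2 m (b=L-a=2):
  y_1 = M₀a(2x-a)/(2EI)  [x>a] = 12·2·(2·(8/3)-2)/(2·50000) = 1/1250 m
Load 2 — triangular load w₀=2 kN/m (0→w₀ over full span):
  y_2 = (w₀Lx³/12-w₀L²x²/6-w₀x⁵/(120L))/EI = (2·4·(8/3)³/12-2·4²·(8/3)²/6-2·(8/3)⁵/(120·4))/50000 = -5888/11390625 m
Superposition: y = Σ y_i = 6449/22781250 m ≈ 0.000283 m

y(8/3) = 6449/22781250 m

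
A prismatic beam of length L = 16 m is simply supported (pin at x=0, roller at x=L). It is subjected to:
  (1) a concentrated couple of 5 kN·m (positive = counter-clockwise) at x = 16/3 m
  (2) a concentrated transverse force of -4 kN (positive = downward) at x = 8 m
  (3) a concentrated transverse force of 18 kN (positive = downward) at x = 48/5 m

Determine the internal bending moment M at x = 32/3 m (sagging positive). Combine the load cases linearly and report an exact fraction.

M(32/3) = 679/15 kN·m

Load 1 — applied couple M₀=5 kN·m at a=16/3 m (b=L-a=32/3):
  M_1 = M₀x/L - M₀  [x>a] = 5·(32/3)/16 - 5 = -5/3 kN·m
Load 2 — point force P=-4 kN at a=8 m (b=L-a=8):
  M_2 = Pa(L-x)/L  [x>a] = (-4)·8·(16-(32/3))/16 = -32/3 kN·m
Load 3 — point force P=18 kN at a=48/5 m (b=L-a=32/5):
  M_3 = Pa(L-x)/L  [x>a] = 18·(48/5)·(16-(32/3))/16 = 288/5 kN·m
Superposition: M = Σ M_i = 679/15 kN·m ≈ 45.266667 kN·m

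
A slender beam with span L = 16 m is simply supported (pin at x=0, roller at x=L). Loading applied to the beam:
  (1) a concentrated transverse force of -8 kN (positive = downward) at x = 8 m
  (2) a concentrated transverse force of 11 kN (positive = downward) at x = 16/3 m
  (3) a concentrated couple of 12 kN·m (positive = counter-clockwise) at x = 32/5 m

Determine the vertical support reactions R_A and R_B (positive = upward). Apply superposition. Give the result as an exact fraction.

R_A = 49/12 kN, R_B = -13/12 kN

Load 1 — point force P=-8 kN at a=8 m (b=L-a=8):
  R_A = Pb/L = (-8)·8/16 = -4 kN
  R_B = Pa/L = (-8)·8/16 = -4 kN
Load 2 — point force P=11 kN at a=16/3 m (b=L-a=32/3):
  R_A = Pb/L = 11·(32/3)/16 = 22/3 kN
  R_B = Pa/L = 11·(16/3)/16 = 11/3 kN
Load 3 — applied couple M₀=12 kN·m at a=32/5 m (b=L-a=48/5):
  R_A = M₀/L = 12/16 = 3/4 kN
  R_B = -M₀/L = -12/16 = -3/4 kN
Superposition: R_A = 49/12 kN, R_B = -13/12 kN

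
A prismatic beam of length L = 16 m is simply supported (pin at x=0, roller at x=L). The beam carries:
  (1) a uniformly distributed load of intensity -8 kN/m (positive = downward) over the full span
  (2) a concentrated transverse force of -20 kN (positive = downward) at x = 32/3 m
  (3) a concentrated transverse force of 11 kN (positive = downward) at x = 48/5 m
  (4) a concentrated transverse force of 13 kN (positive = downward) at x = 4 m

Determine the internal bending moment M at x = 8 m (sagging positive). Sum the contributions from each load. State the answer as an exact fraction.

M(8) = -3722/15 kN·m

Load 1 — uniform load w=-8 kN/m over full span:
  M_1 = wx(L-x)/2 = (-8)·8·(16-8)/2 = -256 kN·m
Load 2 — point force P=-20 kN at a=32/3 m (b=L-a=16/3):
  M_2 = Pbx/L  [x≤a] = (-20)·(16/3)·8/16 = -160/3 kN·m
Load 3 — point force P=11 kN at a=48/5 m (b=L-a=32/5):
  M_3 = Pbx/L  [x≤a] = 11·(32/5)·8/16 = 176/5 kN·m
Load 4 — point force P=13 kN at a=4 m (b=L-a=12):
  M_4 = Pa(L-x)/L  [x>a] = 13·4·(16-8)/16 = 26 kN·m
Superposition: M = Σ M_i = -3722/15 kN·m ≈ -248.133333 kN·m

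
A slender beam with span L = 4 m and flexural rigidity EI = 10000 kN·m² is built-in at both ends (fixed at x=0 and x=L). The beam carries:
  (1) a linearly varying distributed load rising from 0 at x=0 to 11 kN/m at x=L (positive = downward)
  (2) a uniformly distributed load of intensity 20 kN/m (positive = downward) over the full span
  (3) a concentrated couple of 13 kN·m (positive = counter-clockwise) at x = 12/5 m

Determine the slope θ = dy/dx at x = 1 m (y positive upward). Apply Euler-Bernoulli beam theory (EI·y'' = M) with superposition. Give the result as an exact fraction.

θ(1) = -11601/8000000 rad

Load 1 — triangular load w₀=11 kN/m (0→w₀ over full span):
  θ_1 = -w₀(2x(L-x)(L-2x)(x+2L)+x²(L-x)²)/(120LEI) = -11·(2·1·(4-1)·(4-2·1)·(1+2·4)+1²·(4-1)²)/(120·4·10000) = -429/1600000 rad
Load 2 — uniform load w=20 kN/m over full span:
  θ_2 = -wx(L-x)(L-2x)/(12EI) = -20·1·(4-1)·(4-2·1)/(12·10000) = -1/1000 rad
Load 3 — applied couple M₀=13 kN·m at a=12/5 m (b=L-a=8/5):
  θ_3 = (R_Ax²/2 - M_Ax)/EI  [x≤a] with R_A=117/25, M_A=104/25 = ((117/25)·1²/2 - (104/25)·1)/10000 = -91/500000 rad
Superposition: θ = Σ θ_i = -11601/8000000 rad ≈ -0.001450 rad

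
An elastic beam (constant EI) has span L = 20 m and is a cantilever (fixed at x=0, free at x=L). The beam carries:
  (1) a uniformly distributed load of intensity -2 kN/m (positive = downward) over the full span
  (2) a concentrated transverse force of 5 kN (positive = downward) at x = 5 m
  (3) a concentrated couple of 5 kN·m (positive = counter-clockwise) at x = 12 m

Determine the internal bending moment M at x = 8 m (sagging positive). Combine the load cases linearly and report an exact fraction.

Load 1 — uniform load w=-2 kN/m over full span:
  M_1 = -w(L-x)²/2 = -(-2)·(20-8)²/2 = 144 kN·m
Load 2 — point force P=5 kN at a=5 m (b=L-a=15):
  M_2 = 0  [x>a] = 0 kN·m
Load 3 — applied couple M₀=5 kN·m at a=12 m (b=L-a=8):
  M_3 = M₀  [x≤a] = 5 = 5 kN·m
Superposition: M = Σ M_i = 149 kN·m ≈ 149.000000 kN·m

M(8) = 149 kN·m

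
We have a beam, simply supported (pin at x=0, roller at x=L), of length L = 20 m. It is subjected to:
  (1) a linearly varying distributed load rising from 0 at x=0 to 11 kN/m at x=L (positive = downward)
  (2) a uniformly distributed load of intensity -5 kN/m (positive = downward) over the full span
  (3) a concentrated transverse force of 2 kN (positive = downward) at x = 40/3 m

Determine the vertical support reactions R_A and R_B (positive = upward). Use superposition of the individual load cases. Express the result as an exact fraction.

R_A = -38/3 kN, R_B = 74/3 kN

Load 1 — triangular load w₀=11 kN/m (0→w₀ over full span):
  R_A = w₀L/6 = 11·20/6 = 110/3 kN
  R_B = w₀L/3 = 11·20/3 = 220/3 kN
Load 2 — uniform load w=-5 kN/m over full span:
  R_A = wL/2 = (-5)·20/2 = -50 kN
  R_B = wL/2 = (-5)·20/2 = -50 kN
Load 3 — point force P=2 kN at a=40/3 m (b=L-a=20/3):
  R_A = Pb/L = 2·(20/3)/20 = 2/3 kN
  R_B = Pa/L = 2·(40/3)/20 = 4/3 kN
Superposition: R_A = -38/3 kN, R_B = 74/3 kN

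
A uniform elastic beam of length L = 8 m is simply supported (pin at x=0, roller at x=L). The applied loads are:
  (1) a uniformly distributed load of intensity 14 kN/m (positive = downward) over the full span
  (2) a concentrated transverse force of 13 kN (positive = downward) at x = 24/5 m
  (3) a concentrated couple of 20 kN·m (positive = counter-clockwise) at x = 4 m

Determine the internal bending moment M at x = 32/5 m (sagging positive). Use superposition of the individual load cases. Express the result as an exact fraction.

Load 1 — uniform load w=14 kN/m over full span:
  M_1 = wx(L-x)/2 = 14·(32/5)·(8-(32/5))/2 = 1792/25 kN·m
Load 2 — point force P=13 kN at a=24/5 m (b=L-a=16/5):
  M_2 = Pa(L-x)/L  [x>a] = 13·(24/5)·(8-(32/5))/8 = 312/25 kN·m
Load 3 — applied couple M₀=20 kN·m at a=4 m (b=L-a=4):
  M_3 = M₀x/L - M₀  [x>a] = 20·(32/5)/8 - 20 = -4 kN·m
Superposition: M = Σ M_i = 2004/25 kN·m ≈ 80.160000 kN·m

M(32/5) = 2004/25 kN·m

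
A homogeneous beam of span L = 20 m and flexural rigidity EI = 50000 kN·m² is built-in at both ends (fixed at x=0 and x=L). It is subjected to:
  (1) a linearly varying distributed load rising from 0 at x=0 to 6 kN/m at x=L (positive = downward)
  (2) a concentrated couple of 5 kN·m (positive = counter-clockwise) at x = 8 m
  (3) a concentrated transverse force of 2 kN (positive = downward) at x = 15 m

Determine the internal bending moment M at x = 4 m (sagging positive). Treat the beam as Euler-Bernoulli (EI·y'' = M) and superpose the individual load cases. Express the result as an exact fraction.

Load 1 — triangular load w₀=6 kN/m (0→w₀ over full span):
  M_1 = 3w₀Lx/20 - w₀L²/30 - w₀x³/(6L) = 3·6·20·4/20 - 6·20²/30 - 6·4³/(6·20) = -56/5 kN·m
Load 2 — applied couple M₀=5 kN·m at a=8 m (b=L-a=12):
  M_2 = R_Ax - M_A  [x≤a] with R_A=9/25, M_A=3/5 = (9/25)·4 - (3/5) = 21/25 kN·m
Load 3 — point force P=2 kN at a=15 m (b=L-a=5):
  M_3 = Pb²(3a+b)x/L³ - Pab²/L²  [x≤a] = 2·5²·(3·15+5)·4/20³ - 2·15·5²/20² = -5/8 kN·m
Superposition: M = Σ M_i = -2197/200 kN·m ≈ -10.985000 kN·m

M(4) = -2197/200 kN·m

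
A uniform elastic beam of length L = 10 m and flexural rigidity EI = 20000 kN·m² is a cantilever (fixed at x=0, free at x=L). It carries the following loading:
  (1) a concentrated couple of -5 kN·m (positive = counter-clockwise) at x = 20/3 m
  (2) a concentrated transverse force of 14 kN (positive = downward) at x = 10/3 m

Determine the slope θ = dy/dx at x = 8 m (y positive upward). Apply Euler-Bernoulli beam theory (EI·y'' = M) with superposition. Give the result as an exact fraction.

Load 1 — applied couple M₀=-5 kN·m at a=20/3 m (b=L-a=10/3):
  θ_1 = M₀a/EI  [x>a] = (-5)·(20/3)/20000 = -1/600 rad
Load 2 — point force P=14 kN at a=10/3 m (b=L-a=20/3):
  θ_2 = -Pa²/(2EI)  [x>a] = -14·(10/3)²/(2·20000) = -7/1800 rad
Superposition: θ = Σ θ_i = -1/180 rad ≈ -0.005556 rad

θ(8) = -1/180 rad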